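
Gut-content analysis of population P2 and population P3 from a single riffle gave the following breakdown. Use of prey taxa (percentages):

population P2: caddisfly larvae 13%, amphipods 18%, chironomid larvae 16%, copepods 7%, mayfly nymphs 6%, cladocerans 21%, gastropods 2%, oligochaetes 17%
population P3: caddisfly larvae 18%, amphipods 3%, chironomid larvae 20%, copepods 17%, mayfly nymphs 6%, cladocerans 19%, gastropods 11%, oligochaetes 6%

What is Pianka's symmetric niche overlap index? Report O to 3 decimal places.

0.818

Convert percentages to proportions (divide by 100).
Σ p₁ᵢp₂ᵢ = 0.0234 + 0.0054 + 0.0320 + 0.0119 + 0.0036 + 0.0399 + 0.0022 + 0.0102 = 0.1286
Σp_1ᵢ² = 0.13² + 0.18² + 0.16² + 0.07² + 0.06² + 0.21² + 0.02² + 0.17² = 0.0169 + 0.0324 + 0.0256 + 0.0049 + 0.0036 + 0.0441 + 0.0004 + 0.0289 = 0.1568
Σp_2ᵢ² = 0.18² + 0.03² + 0.20² + 0.17² + 0.06² + 0.19² + 0.11² + 0.06² = 0.0324 + 0.0009 + 0.0400 + 0.0289 + 0.0036 + 0.0361 + 0.0121 + 0.0036 = 0.1576
O = 0.1286 / √(0.1568 × 0.1576) = 0.1286 / 0.157199 = 0.81807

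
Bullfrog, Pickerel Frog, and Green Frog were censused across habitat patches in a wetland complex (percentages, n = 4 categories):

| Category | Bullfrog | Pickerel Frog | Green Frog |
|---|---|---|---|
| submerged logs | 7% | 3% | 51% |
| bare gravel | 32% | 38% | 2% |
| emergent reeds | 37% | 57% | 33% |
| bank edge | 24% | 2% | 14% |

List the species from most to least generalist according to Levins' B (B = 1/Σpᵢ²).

Convert percentages to proportions (divide by 100).
Σp_Bullᵢ² = 0.07² + 0.32² + 0.37² + 0.24² = 0.0049 + 0.1024 + 0.1369 + 0.0576 = 0.3018
B_Bull = 1 / 0.3018 = 3.3135
Σp_Pickᵢ² = 0.03² + 0.38² + 0.57² + 0.02² = 0.0009 + 0.1444 + 0.3249 + 0.0004 = 0.4706
B_Pick = 1 / 0.4706 = 2.1249
Σp_Greeᵢ² = 0.51² + 0.02² + 0.33² + 0.14² = 0.2601 + 0.0004 + 0.1089 + 0.0196 = 0.3890
B_Gree = 1 / 0.3890 = 2.5707
Ranking by B (broadest → narrowest): Bullfrog (3.31) > Green Frog (2.57) > Pickerel Frog (2.12)

Bullfrog > Green Frog > Pickerel Frog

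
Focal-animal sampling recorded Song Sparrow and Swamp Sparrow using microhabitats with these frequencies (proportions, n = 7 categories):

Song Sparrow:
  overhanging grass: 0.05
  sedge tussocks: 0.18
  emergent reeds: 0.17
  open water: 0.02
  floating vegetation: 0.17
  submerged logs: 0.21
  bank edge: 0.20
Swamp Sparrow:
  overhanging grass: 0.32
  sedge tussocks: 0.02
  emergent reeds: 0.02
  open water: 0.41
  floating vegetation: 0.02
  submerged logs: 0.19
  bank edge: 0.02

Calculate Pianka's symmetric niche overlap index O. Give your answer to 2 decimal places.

Σ p₁ᵢp₂ᵢ = 0.0160 + 0.0036 + 0.0034 + 0.0082 + 0.0034 + 0.0399 + 0.0040 = 0.0785
Σp_1ᵢ² = 0.05² + 0.18² + 0.17² + 0.02² + 0.17² + 0.21² + 0.20² = 0.0025 + 0.0324 + 0.0289 + 0.0004 + 0.0289 + 0.0441 + 0.0400 = 0.1772
Σp_2ᵢ² = 0.32² + 0.02² + 0.02² + 0.41² + 0.02² + 0.19² + 0.02² = 0.1024 + 0.0004 + 0.0004 + 0.1681 + 0.0004 + 0.0361 + 0.0004 = 0.3082
O = 0.0785 / √(0.1772 × 0.3082) = 0.0785 / 0.23369 = 0.3359

0.34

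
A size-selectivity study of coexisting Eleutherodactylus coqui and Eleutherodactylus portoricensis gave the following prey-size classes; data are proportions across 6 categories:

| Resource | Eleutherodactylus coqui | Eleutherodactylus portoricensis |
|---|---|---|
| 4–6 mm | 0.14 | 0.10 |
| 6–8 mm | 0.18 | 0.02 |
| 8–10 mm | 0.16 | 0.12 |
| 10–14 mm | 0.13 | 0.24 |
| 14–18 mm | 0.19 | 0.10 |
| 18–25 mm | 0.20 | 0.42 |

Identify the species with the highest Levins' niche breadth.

Eleutherodactylus coqui

Σp_coquᵢ² = 0.14² + 0.18² + 0.16² + 0.13² + 0.19² + 0.20² = 0.0196 + 0.0324 + 0.0256 + 0.0169 + 0.0361 + 0.0400 = 0.1706
B_coqu = 1 / 0.1706 = 5.8617
Σp_portᵢ² = 0.10² + 0.02² + 0.12² + 0.24² + 0.10² + 0.42² = 0.0100 + 0.0004 + 0.0144 + 0.0576 + 0.0100 + 0.1764 = 0.2688
B_port = 1 / 0.2688 = 3.7202
Highest B → broadest niche (most generalist): Eleutherodactylus coqui (B = 5.86).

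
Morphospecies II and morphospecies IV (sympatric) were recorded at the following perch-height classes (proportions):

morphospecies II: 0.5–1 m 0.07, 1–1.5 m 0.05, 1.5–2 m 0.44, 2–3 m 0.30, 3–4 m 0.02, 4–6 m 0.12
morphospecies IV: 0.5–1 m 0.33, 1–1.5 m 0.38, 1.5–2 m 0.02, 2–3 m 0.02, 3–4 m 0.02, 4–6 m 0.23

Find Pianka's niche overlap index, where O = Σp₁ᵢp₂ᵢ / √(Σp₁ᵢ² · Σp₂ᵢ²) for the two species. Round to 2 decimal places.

0.28

Σ p₁ᵢp₂ᵢ = 0.0231 + 0.0190 + 0.0088 + 0.0060 + 0.0004 + 0.0276 = 0.0849
Σp_1ᵢ² = 0.07² + 0.05² + 0.44² + 0.30² + 0.02² + 0.12² = 0.0049 + 0.0025 + 0.1936 + 0.0900 + 0.0004 + 0.0144 = 0.3058
Σp_2ᵢ² = 0.33² + 0.38² + 0.02² + 0.02² + 0.02² + 0.23² = 0.1089 + 0.1444 + 0.0004 + 0.0004 + 0.0004 + 0.0529 = 0.3074
O = 0.0849 / √(0.3058 × 0.3074) = 0.0849 / 0.30660 = 0.2769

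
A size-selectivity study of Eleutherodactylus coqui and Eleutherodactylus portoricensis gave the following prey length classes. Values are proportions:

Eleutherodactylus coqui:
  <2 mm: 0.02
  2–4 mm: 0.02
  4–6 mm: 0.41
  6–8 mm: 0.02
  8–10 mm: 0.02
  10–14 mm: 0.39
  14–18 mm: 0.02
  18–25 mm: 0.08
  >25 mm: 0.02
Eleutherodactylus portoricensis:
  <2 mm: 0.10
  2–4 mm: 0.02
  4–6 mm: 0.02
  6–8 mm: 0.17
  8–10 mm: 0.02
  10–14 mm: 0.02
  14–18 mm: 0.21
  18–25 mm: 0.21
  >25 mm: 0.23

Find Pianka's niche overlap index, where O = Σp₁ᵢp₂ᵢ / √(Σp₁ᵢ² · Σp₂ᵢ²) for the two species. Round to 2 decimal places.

Σ p₁ᵢp₂ᵢ = 0.0020 + 0.0004 + 0.0082 + 0.0034 + 0.0004 + 0.0078 + 0.0042 + 0.0168 + 0.0046 = 0.0478
Σp_1ᵢ² = 0.02² + 0.02² + 0.41² + 0.02² + 0.02² + 0.39² + 0.02² + 0.08² + 0.02² = 0.0004 + 0.0004 + 0.1681 + 0.0004 + 0.0004 + 0.1521 + 0.0004 + 0.0064 + 0.0004 = 0.3290
Σp_2ᵢ² = 0.10² + 0.02² + 0.02² + 0.17² + 0.02² + 0.02² + 0.21² + 0.21² + 0.23² = 0.0100 + 0.0004 + 0.0004 + 0.0289 + 0.0004 + 0.0004 + 0.0441 + 0.0441 + 0.0529 = 0.1816
O = 0.0478 / √(0.3290 × 0.1816) = 0.0478 / 0.24443 = 0.1956

0.20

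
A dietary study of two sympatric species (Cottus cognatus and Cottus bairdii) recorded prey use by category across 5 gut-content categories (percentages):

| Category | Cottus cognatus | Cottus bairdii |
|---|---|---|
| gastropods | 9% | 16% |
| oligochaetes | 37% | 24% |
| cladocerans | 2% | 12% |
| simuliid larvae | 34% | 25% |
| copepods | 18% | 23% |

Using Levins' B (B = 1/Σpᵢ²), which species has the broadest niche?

Cottus bairdii

Convert percentages to proportions (divide by 100).
Σp_cognᵢ² = 0.09² + 0.37² + 0.02² + 0.34² + 0.18² = 0.0081 + 0.1369 + 0.0004 + 0.1156 + 0.0324 = 0.2934
B_cogn = 1 / 0.2934 = 3.4083
Σp_bairᵢ² = 0.16² + 0.24² + 0.12² + 0.25² + 0.23² = 0.0256 + 0.0576 + 0.0144 + 0.0625 + 0.0529 = 0.2130
B_bair = 1 / 0.2130 = 4.6948
Highest B → broadest niche (most generalist): Cottus bairdii (B = 4.69).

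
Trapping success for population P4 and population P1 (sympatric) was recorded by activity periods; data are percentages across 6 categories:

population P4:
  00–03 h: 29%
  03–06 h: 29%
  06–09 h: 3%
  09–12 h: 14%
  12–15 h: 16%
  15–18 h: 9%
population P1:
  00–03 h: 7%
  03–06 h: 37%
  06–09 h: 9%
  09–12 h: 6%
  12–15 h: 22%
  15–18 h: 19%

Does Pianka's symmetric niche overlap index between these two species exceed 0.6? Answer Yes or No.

Convert percentages to proportions (divide by 100).
Σ p₁ᵢp₂ᵢ = 0.0203 + 0.1073 + 0.0027 + 0.0084 + 0.0352 + 0.0171 = 0.1910
Σp_1ᵢ² = 0.29² + 0.29² + 0.03² + 0.14² + 0.16² + 0.09² = 0.0841 + 0.0841 + 0.0009 + 0.0196 + 0.0256 + 0.0081 = 0.2224
Σp_2ᵢ² = 0.07² + 0.37² + 0.09² + 0.06² + 0.22² + 0.19² = 0.0049 + 0.1369 + 0.0081 + 0.0036 + 0.0484 + 0.0361 = 0.2380
O = 0.1910 / √(0.2224 × 0.2380) = 0.1910 / 0.23007 = 0.8302
O = 0.8302 > 0.6 → Yes.

Yes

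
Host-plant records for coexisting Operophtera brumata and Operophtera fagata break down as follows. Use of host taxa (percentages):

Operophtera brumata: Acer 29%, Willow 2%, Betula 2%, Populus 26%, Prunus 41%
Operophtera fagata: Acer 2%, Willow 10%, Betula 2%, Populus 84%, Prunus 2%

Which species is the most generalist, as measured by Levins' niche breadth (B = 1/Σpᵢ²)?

Convert percentages to proportions (divide by 100).
Σp_brumᵢ² = 0.29² + 0.02² + 0.02² + 0.26² + 0.41² = 0.0841 + 0.0004 + 0.0004 + 0.0676 + 0.1681 = 0.3206
B_brum = 1 / 0.3206 = 3.1192
Σp_fagaᵢ² = 0.02² + 0.10² + 0.02² + 0.84² + 0.02² = 0.0004 + 0.0100 + 0.0004 + 0.7056 + 0.0004 = 0.7168
B_faga = 1 / 0.7168 = 1.3951
Highest B → broadest niche (most generalist): Operophtera brumata (B = 3.12).

Operophtera brumata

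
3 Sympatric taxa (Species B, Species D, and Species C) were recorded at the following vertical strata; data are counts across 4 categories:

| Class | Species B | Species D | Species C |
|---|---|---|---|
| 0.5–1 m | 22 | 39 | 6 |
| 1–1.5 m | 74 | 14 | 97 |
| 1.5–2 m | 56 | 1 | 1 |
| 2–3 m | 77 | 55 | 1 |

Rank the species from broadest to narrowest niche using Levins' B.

Proportions for Species B (n=229): 22/229=0.0961, 74/229=0.3231, 56/229=0.2445, 77/229=0.3362
Proportions for Species D (n=109): 39/109=0.3578, 14/109=0.1284, 1/109=0.0092, 55/109=0.5046
Proportions for Species C (n=105): 6/105=0.0571, 97/105=0.9238, 1/105=0.0095, 1/105=0.0095
Σp_Bᵢ² = 0.0961² + 0.3231² + 0.2445² + 0.3362² = 0.009235 + 0.104394 + 0.059780 + 0.113030 = 0.286439
B_B = 1 / 0.286439 = 3.4911
Σp_Dᵢ² = 0.3578² + 0.1284² + 0.0092² + 0.5046² = 0.128021 + 0.016487 + 0.000085 + 0.254621 = 0.399214
B_D = 1 / 0.399214 = 2.5049
Σp_Cᵢ² = 0.0571² + 0.9238² + 0.0095² + 0.0095² = 0.003260 + 0.853406 + 0.000090 + 0.000090 = 0.856846
B_C = 1 / 0.856846 = 1.1671
Ranking by B (broadest → narrowest): Species B (3.49) > Species D (2.50) > Species C (1.17)

Species B > Species D > Species C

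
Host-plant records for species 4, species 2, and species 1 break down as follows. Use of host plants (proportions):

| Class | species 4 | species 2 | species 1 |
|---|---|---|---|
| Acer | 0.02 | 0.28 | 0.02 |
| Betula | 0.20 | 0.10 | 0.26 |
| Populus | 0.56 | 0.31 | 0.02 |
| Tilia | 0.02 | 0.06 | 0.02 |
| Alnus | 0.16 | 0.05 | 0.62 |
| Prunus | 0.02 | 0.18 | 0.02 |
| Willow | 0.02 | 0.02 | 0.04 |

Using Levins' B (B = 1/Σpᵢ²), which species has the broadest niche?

species 2

Σp_4ᵢ² = 0.02² + 0.20² + 0.56² + 0.02² + 0.16² + 0.02² + 0.02² = 0.0004 + 0.0400 + 0.3136 + 0.0004 + 0.0256 + 0.0004 + 0.0004 = 0.3808
B_4 = 1 / 0.3808 = 2.6261
Σp_2ᵢ² = 0.28² + 0.10² + 0.31² + 0.06² + 0.05² + 0.18² + 0.02² = 0.0784 + 0.0100 + 0.0961 + 0.0036 + 0.0025 + 0.0324 + 0.0004 = 0.2234
B_2 = 1 / 0.2234 = 4.4763
Σp_1ᵢ² = 0.02² + 0.26² + 0.02² + 0.02² + 0.62² + 0.02² + 0.04² = 0.0004 + 0.0676 + 0.0004 + 0.0004 + 0.3844 + 0.0004 + 0.0016 = 0.4552
B_1 = 1 / 0.4552 = 2.1968
Highest B → broadest niche (most generalist): species 2 (B = 4.48).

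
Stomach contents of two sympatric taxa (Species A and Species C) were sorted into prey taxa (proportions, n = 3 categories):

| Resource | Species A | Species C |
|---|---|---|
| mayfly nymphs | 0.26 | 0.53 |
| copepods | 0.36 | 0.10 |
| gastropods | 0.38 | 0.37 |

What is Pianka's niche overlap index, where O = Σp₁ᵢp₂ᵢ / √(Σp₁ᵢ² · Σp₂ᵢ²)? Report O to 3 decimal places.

0.822

Σ p₁ᵢp₂ᵢ = 0.1378 + 0.0360 + 0.1406 = 0.3144
Σp_1ᵢ² = 0.26² + 0.36² + 0.38² = 0.0676 + 0.1296 + 0.1444 = 0.3416
Σp_2ᵢ² = 0.53² + 0.10² + 0.37² = 0.2809 + 0.0100 + 0.1369 = 0.4278
O = 0.3144 / √(0.3416 × 0.4278) = 0.3144 / 0.382278 = 0.82244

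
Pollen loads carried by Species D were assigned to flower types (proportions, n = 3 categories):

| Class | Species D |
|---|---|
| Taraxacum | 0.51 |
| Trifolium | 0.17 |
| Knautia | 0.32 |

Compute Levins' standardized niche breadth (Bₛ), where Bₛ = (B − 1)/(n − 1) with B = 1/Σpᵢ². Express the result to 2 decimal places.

0.78

Σpᵢ² = 0.51² + 0.17² + 0.32² = 0.2601 + 0.0289 + 0.1024 = 0.3914
B = 1 / 0.3914 = 2.5549
Bₛ = (B − 1)/(n − 1) = (2.5549 − 1)/(3 − 1) = 1.5549/2 = 0.7775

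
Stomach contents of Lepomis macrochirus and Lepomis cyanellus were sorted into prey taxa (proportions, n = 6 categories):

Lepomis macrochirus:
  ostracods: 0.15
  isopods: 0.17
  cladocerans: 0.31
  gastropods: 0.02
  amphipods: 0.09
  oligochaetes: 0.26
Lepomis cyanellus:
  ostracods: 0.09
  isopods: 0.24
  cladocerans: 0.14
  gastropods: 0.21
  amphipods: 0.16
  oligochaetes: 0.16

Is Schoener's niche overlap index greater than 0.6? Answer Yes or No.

Yes

Σ|p₁ᵢ − p₂ᵢ| = 0.06 + 0.07 + 0.17 + 0.19 + 0.07 + 0.10 = 0.66
D = 1 − ½ × 0.66 = 1 − 0.330 = 0.6700
D = 0.6700 > 0.6 → Yes.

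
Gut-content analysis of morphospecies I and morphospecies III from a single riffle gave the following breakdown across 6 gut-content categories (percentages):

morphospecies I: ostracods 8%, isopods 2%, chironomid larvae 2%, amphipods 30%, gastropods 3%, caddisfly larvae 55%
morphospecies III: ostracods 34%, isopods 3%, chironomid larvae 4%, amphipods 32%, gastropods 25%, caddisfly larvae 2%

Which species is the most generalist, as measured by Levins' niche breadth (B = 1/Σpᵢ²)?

Convert percentages to proportions (divide by 100).
Σp_Iᵢ² = 0.08² + 0.02² + 0.02² + 0.30² + 0.03² + 0.55² = 0.0064 + 0.0004 + 0.0004 + 0.0900 + 0.0009 + 0.3025 = 0.4006
B_I = 1 / 0.4006 = 2.4963
Σp_IIIᵢ² = 0.34² + 0.03² + 0.04² + 0.32² + 0.25² + 0.02² = 0.1156 + 0.0009 + 0.0016 + 0.1024 + 0.0625 + 0.0004 = 0.2834
B_III = 1 / 0.2834 = 3.5286
Highest B → broadest niche (most generalist): morphospecies III (B = 3.53).

morphospecies III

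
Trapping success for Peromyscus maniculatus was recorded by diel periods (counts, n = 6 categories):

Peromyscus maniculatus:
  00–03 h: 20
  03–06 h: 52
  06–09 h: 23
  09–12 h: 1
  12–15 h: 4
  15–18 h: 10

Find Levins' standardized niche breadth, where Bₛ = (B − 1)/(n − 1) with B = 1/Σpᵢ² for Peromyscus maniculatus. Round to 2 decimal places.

Proportions for Peromyscus maniculatus (n=110): 20/110=0.1818, 52/110=0.4727, 23/110=0.2091, 1/110=0.0091, 4/110=0.0364, 10/110=0.0909
Σpᵢ² = 0.1818² + 0.4727² + 0.2091² + 0.0091² + 0.0364² + 0.0909² = 0.033051 + 0.223445 + 0.043723 + 0.000083 + 0.001325 + 0.008263 = 0.309890
B = 1 / 0.309890 = 3.2270
Bₛ = (B − 1)/(n − 1) = (3.2270 − 1)/(6 − 1) = 2.2270/5 = 0.4454

0.45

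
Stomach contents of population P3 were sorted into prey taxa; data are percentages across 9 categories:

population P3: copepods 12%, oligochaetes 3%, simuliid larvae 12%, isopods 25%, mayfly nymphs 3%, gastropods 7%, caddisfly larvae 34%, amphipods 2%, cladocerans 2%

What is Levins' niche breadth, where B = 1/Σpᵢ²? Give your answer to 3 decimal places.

Convert percentages to proportions (divide by 100).
Σpᵢ² = 0.12² + 0.03² + 0.12² + 0.25² + 0.03² + 0.07² + 0.34² + 0.02² + 0.02² = 0.0144 + 0.0009 + 0.0144 + 0.0625 + 0.0009 + 0.0049 + 0.1156 + 0.0004 + 0.0004 = 0.2144
B = 1 / 0.2144 = 4.66418

4.664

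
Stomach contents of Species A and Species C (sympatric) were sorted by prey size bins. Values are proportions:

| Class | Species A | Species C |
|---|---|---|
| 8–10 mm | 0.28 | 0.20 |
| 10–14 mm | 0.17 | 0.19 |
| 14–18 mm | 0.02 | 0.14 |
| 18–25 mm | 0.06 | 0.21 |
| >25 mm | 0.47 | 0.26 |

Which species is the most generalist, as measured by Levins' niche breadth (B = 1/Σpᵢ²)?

Σp_Aᵢ² = 0.28² + 0.17² + 0.02² + 0.06² + 0.47² = 0.0784 + 0.0289 + 0.0004 + 0.0036 + 0.2209 = 0.3322
B_A = 1 / 0.3322 = 3.0102
Σp_Cᵢ² = 0.20² + 0.19² + 0.14² + 0.21² + 0.26² = 0.0400 + 0.0361 + 0.0196 + 0.0441 + 0.0676 = 0.2074
B_C = 1 / 0.2074 = 4.8216
Highest B → broadest niche (most generalist): Species C (B = 4.82).

Species C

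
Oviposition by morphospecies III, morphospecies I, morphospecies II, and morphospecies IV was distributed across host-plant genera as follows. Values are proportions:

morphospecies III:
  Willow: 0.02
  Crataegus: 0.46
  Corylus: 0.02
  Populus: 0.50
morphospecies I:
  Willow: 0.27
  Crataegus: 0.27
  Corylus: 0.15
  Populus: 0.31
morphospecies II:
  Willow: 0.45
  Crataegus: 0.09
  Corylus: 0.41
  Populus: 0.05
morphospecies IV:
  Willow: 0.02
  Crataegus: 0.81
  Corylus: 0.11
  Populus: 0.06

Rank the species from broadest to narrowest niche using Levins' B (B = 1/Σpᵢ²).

morphospecies I > morphospecies II > morphospecies III > morphospecies IV

Σp_IIIᵢ² = 0.02² + 0.46² + 0.02² + 0.50² = 0.0004 + 0.2116 + 0.0004 + 0.2500 = 0.4624
B_III = 1 / 0.4624 = 2.1626
Σp_Iᵢ² = 0.27² + 0.27² + 0.15² + 0.31² = 0.0729 + 0.0729 + 0.0225 + 0.0961 = 0.2644
B_I = 1 / 0.2644 = 3.7821
Σp_IIᵢ² = 0.45² + 0.09² + 0.41² + 0.05² = 0.2025 + 0.0081 + 0.1681 + 0.0025 = 0.3812
B_II = 1 / 0.3812 = 2.6233
Σp_IVᵢ² = 0.02² + 0.81² + 0.11² + 0.06² = 0.0004 + 0.6561 + 0.0121 + 0.0036 = 0.6722
B_IV = 1 / 0.6722 = 1.4877
Ranking by B (broadest → narrowest): morphospecies I (3.78) > morphospecies II (2.62) > morphospecies III (2.16) > morphospecies IV (1.49)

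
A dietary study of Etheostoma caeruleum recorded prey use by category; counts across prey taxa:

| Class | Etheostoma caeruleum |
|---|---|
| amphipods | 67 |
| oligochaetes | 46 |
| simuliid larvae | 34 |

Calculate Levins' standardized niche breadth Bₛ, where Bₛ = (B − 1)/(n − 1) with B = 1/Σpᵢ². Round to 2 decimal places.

0.89

Proportions for Etheostoma caeruleum (n=147): 67/147=0.4558, 46/147=0.3129, 34/147=0.2313
Σpᵢ² = 0.4558² + 0.3129² + 0.2313² = 0.207754 + 0.097906 + 0.053500 = 0.359160
B = 1 / 0.359160 = 2.7843
Bₛ = (B − 1)/(n − 1) = (2.7843 − 1)/(3 − 1) = 1.7843/2 = 0.8922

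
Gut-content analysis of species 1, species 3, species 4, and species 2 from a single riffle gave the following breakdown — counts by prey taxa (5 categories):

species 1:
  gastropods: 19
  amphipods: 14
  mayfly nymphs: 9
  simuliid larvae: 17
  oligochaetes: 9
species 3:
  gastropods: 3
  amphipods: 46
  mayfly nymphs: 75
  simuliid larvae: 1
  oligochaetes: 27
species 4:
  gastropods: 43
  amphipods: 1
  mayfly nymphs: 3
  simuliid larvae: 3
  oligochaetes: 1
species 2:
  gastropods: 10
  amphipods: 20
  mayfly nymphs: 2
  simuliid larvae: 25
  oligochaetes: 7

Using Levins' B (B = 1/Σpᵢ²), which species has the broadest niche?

Proportions for species 1 (n=68): 19/68=0.2794, 14/68=0.2059, 9/68=0.1324, 17/68=0.2500, 9/68=0.1324
Proportions for species 3 (n=152): 3/152=0.0197, 46/152=0.3026, 75/152=0.4934, 1/152=0.0066, 27/152=0.1776
Proportions for species 4 (n=51): 43/51=0.8431, 1/51=0.0196, 3/51=0.0588, 3/51=0.0588, 1/51=0.0196
Proportions for species 2 (n=64): 10/64=0.1563, 20/64=0.3125, 2/64=0.0313, 25/64=0.3906, 7/64=0.1094
Σp_1ᵢ² = 0.2794² + 0.2059² + 0.1324² + 0.2500² + 0.1324² = 0.078064 + 0.042395 + 0.017530 + 0.062500 + 0.017530 = 0.218019
B_1 = 1 / 0.218019 = 4.5868
Σp_3ᵢ² = 0.0197² + 0.3026² + 0.4934² + 0.0066² + 0.1776² = 0.000388 + 0.091567 + 0.243444 + 0.000044 + 0.031542 = 0.366985
B_3 = 1 / 0.366985 = 2.7249
Σp_4ᵢ² = 0.8431² + 0.0196² + 0.0588² + 0.0588² + 0.0196² = 0.710818 + 0.000384 + 0.003457 + 0.003457 + 0.000384 = 0.718500
B_4 = 1 / 0.718500 = 1.3918
Σp_2ᵢ² = 0.1563² + 0.3125² + 0.0313² + 0.3906² + 0.1094² = 0.024430 + 0.097656 + 0.000980 + 0.152568 + 0.011968 = 0.287602
B_2 = 1 / 0.287602 = 3.4770
Highest B → broadest niche (most generalist): species 1 (B = 4.59).

species 1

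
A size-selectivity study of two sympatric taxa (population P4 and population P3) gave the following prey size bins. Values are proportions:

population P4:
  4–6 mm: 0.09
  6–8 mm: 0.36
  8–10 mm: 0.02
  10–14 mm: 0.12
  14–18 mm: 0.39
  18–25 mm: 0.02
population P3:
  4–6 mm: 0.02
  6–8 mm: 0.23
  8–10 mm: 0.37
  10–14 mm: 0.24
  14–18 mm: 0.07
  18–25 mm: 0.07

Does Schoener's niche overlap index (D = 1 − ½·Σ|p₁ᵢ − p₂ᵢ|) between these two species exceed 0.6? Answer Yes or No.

No

Σ|p₁ᵢ − p₂ᵢ| = 0.07 + 0.13 + 0.35 + 0.12 + 0.32 + 0.05 = 1.04
D = 1 − ½ × 1.04 = 1 − 0.520 = 0.4800
D = 0.4800 < 0.6 → No.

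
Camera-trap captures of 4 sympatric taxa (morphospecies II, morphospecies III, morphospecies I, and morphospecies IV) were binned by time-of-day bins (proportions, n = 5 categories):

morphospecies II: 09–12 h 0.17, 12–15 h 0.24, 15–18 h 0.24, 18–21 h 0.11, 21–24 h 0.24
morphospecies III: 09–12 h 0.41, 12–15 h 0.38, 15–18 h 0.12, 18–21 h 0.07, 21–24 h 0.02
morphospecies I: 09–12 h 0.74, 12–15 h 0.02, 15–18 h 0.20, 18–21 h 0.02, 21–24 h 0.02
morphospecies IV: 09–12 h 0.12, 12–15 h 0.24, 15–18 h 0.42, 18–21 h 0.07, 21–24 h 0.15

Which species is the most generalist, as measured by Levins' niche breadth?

morphospecies II

Σp_IIᵢ² = 0.17² + 0.24² + 0.24² + 0.11² + 0.24² = 0.0289 + 0.0576 + 0.0576 + 0.0121 + 0.0576 = 0.2138
B_II = 1 / 0.2138 = 4.6773
Σp_IIIᵢ² = 0.41² + 0.38² + 0.12² + 0.07² + 0.02² = 0.1681 + 0.1444 + 0.0144 + 0.0049 + 0.0004 = 0.3322
B_III = 1 / 0.3322 = 3.0102
Σp_Iᵢ² = 0.74² + 0.02² + 0.20² + 0.02² + 0.02² = 0.5476 + 0.0004 + 0.0400 + 0.0004 + 0.0004 = 0.5888
B_I = 1 / 0.5888 = 1.6984
Σp_IVᵢ² = 0.12² + 0.24² + 0.42² + 0.07² + 0.15² = 0.0144 + 0.0576 + 0.1764 + 0.0049 + 0.0225 = 0.2758
B_IV = 1 / 0.2758 = 3.6258
Highest B → broadest niche (most generalist): morphospecies II (B = 4.68).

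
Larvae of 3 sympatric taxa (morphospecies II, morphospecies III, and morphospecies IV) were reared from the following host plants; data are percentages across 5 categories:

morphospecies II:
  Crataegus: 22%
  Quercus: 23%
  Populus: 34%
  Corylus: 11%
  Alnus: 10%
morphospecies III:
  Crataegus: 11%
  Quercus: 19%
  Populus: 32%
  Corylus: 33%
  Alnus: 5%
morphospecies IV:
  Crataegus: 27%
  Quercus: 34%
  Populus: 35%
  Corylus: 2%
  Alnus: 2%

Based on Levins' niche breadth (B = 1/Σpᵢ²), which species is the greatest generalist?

Convert percentages to proportions (divide by 100).
Σp_IIᵢ² = 0.22² + 0.23² + 0.34² + 0.11² + 0.10² = 0.0484 + 0.0529 + 0.1156 + 0.0121 + 0.0100 = 0.2390
B_II = 1 / 0.2390 = 4.1841
Σp_IIIᵢ² = 0.11² + 0.19² + 0.32² + 0.33² + 0.05² = 0.0121 + 0.0361 + 0.1024 + 0.1089 + 0.0025 = 0.2620
B_III = 1 / 0.2620 = 3.8168
Σp_IVᵢ² = 0.27² + 0.34² + 0.35² + 0.02² + 0.02² = 0.0729 + 0.1156 + 0.1225 + 0.0004 + 0.0004 = 0.3118
B_IV = 1 / 0.3118 = 3.2072
Highest B → broadest niche (most generalist): morphospecies II (B = 4.18).

morphospecies II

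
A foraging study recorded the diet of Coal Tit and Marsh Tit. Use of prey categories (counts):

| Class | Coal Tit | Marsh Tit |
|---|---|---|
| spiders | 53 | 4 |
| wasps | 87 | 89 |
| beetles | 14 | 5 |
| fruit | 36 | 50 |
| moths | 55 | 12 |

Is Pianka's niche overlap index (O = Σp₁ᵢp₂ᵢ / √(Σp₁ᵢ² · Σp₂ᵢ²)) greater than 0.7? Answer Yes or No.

Yes

Proportions for Coal Tit (n=245): 53/245=0.2163, 87/245=0.3551, 14/245=0.0571, 36/245=0.1469, 55/245=0.2245
Proportions for Marsh Tit (n=160): 4/160=0.0250, 89/160=0.5563, 5/160=0.0313, 50/160=0.3125, 12/160=0.0750
Σ p₁ᵢp₂ᵢ = 0.005408 + 0.197542 + 0.001787 + 0.045906 + 0.016838 = 0.267481
Σp_1ᵢ² = 0.2163² + 0.3551² + 0.0571² + 0.1469² + 0.2245² = 0.046786 + 0.126096 + 0.003260 + 0.021580 + 0.050400 = 0.248122
Σp_2ᵢ² = 0.0250² + 0.5563² + 0.0313² + 0.3125² + 0.0750² = 0.000625 + 0.309470 + 0.000980 + 0.097656 + 0.005625 = 0.414356
O = 0.267481 / √(0.248122 × 0.414356) = 0.267481 / 0.3206413 = 0.8342
O = 0.8342 > 0.7 → Yes.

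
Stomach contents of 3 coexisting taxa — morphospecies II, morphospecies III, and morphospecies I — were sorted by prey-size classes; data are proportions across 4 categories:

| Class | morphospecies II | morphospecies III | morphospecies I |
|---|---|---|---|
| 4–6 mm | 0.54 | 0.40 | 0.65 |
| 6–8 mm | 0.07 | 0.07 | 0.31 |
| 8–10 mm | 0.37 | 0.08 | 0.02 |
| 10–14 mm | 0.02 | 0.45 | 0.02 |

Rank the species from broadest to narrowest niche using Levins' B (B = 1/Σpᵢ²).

Σp_IIᵢ² = 0.54² + 0.07² + 0.37² + 0.02² = 0.2916 + 0.0049 + 0.1369 + 0.0004 = 0.4338
B_II = 1 / 0.4338 = 2.3052
Σp_IIIᵢ² = 0.40² + 0.07² + 0.08² + 0.45² = 0.1600 + 0.0049 + 0.0064 + 0.2025 = 0.3738
B_III = 1 / 0.3738 = 2.6752
Σp_Iᵢ² = 0.65² + 0.31² + 0.02² + 0.02² = 0.4225 + 0.0961 + 0.0004 + 0.0004 = 0.5194
B_I = 1 / 0.5194 = 1.9253
Ranking by B (broadest → narrowest): morphospecies III (2.68) > morphospecies II (2.31) > morphospecies I (1.93)

morphospecies III > morphospecies II > morphospecies I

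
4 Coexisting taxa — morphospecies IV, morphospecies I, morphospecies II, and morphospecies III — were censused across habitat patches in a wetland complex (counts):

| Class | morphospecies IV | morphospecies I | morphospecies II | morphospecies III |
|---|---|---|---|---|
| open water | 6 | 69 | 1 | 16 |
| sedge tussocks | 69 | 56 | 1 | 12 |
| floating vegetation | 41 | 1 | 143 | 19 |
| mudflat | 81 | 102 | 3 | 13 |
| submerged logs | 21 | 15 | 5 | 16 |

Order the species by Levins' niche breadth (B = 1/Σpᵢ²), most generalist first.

Proportions for morphospecies IV (n=218): 6/218=0.0275, 69/218=0.3165, 41/218=0.1881, 81/218=0.3716, 21/218=0.0963
Proportions for morphospecies I (n=243): 69/243=0.2840, 56/243=0.2305, 1/243=0.0041, 102/243=0.4198, 15/243=0.0617
Proportions for morphospecies II (n=153): 1/153=0.0065, 1/153=0.0065, 143/153=0.9346, 3/153=0.0196, 5/153=0.0327
Proportions for morphospecies III (n=76): 16/76=0.2105, 12/76=0.1579, 19/76=0.2500, 13/76=0.1711, 16/76=0.2105
Σp_IVᵢ² = 0.0275² + 0.3165² + 0.1881² + 0.3716² + 0.0963² = 0.000756 + 0.100172 + 0.035382 + 0.138087 + 0.009274 = 0.283671
B_IV = 1 / 0.283671 = 3.5252
Σp_Iᵢ² = 0.2840² + 0.2305² + 0.0041² + 0.4198² + 0.0617² = 0.080656 + 0.053130 + 0.000017 + 0.176232 + 0.003807 = 0.313842
B_I = 1 / 0.313842 = 3.1863
Σp_IIᵢ² = 0.0065² + 0.0065² + 0.9346² + 0.0196² + 0.0327² = 0.000042 + 0.000042 + 0.873477 + 0.000384 + 0.001069 = 0.875014
B_II = 1 / 0.875014 = 1.1428
Σp_IIIᵢ² = 0.2105² + 0.1579² + 0.2500² + 0.1711² + 0.2105² = 0.044310 + 0.024932 + 0.062500 + 0.029275 + 0.044310 = 0.205327
B_III = 1 / 0.205327 = 4.8703
Ranking by B (broadest → narrowest): morphospecies III (4.87) > morphospecies IV (3.53) > morphospecies I (3.19) > morphospecies II (1.14)

morphospecies III > morphospecies IV > morphospecies I > morphospecies II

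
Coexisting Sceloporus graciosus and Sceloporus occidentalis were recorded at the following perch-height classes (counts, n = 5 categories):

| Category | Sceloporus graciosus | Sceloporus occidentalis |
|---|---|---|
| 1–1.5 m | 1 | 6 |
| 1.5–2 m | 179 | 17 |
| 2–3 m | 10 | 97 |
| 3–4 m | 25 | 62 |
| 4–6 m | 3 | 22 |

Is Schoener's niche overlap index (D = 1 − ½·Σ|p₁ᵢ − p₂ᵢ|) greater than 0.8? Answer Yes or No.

Proportions for Sceloporus graciosus (n=218): 1/218=0.0046, 179/218=0.8211, 10/218=0.0459, 25/218=0.1147, 3/218=0.0138
Proportions for Sceloporus occidentalis (n=204): 6/204=0.0294, 17/204=0.0833, 97/204=0.4755, 62/204=0.3039, 22/204=0.1078
Σ|p₁ᵢ − p₂ᵢ| = 0.0248 + 0.7378 + 0.4296 + 0.1892 + 0.0940 = 1.4754
D = 1 − ½ × 1.4754 = 1 − 0.73770 = 0.26230
D = 0.26230 < 0.8 → No.

No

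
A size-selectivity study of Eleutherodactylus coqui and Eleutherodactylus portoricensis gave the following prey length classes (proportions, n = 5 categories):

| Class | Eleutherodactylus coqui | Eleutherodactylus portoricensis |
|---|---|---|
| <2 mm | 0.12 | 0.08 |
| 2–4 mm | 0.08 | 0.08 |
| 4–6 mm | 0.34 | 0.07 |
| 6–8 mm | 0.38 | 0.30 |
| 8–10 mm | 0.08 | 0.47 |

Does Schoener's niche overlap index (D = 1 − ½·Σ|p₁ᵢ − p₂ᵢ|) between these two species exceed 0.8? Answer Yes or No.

Σ|p₁ᵢ − p₂ᵢ| = 0.04 + 0.00 + 0.27 + 0.08 + 0.39 = 0.78
D = 1 − ½ × 0.78 = 1 − 0.390 = 0.6100
D = 0.6100 < 0.8 → No.

No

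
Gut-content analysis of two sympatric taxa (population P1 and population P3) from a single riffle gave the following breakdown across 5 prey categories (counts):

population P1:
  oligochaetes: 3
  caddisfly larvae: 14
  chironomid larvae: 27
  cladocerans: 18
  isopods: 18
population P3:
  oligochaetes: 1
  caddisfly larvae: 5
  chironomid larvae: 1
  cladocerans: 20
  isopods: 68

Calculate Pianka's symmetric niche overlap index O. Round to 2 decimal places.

Proportions for population P1 (n=80): 3/80=0.0375, 14/80=0.1750, 27/80=0.3375, 18/80=0.2250, 18/80=0.2250
Proportions for population P3 (n=95): 1/95=0.0105, 5/95=0.0526, 1/95=0.0105, 20/95=0.2105, 68/95=0.7158
Σ p₁ᵢp₂ᵢ = 0.000394 + 0.009205 + 0.003544 + 0.047363 + 0.161055 = 0.221561
Σp_1ᵢ² = 0.0375² + 0.1750² + 0.3375² + 0.2250² + 0.2250² = 0.001406 + 0.030625 + 0.113906 + 0.050625 + 0.050625 = 0.247187
Σp_2ᵢ² = 0.0105² + 0.0526² + 0.0105² + 0.2105² + 0.7158² = 0.000110 + 0.002767 + 0.000110 + 0.044310 + 0.512370 = 0.559667
O = 0.221561 / √(0.247187 × 0.559667) = 0.221561 / 0.3719441 = 0.5957

0.60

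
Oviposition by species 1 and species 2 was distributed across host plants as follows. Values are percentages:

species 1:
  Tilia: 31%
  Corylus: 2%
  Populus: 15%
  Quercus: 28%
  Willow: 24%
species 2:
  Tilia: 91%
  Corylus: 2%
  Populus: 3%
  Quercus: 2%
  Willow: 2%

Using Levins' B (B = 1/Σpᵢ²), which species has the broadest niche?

Convert percentages to proportions (divide by 100).
Σp_1ᵢ² = 0.31² + 0.02² + 0.15² + 0.28² + 0.24² = 0.0961 + 0.0004 + 0.0225 + 0.0784 + 0.0576 = 0.2550
B_1 = 1 / 0.2550 = 3.9216
Σp_2ᵢ² = 0.91² + 0.02² + 0.03² + 0.02² + 0.02² = 0.8281 + 0.0004 + 0.0009 + 0.0004 + 0.0004 = 0.8302
B_2 = 1 / 0.8302 = 1.2045
Highest B → broadest niche (most generalist): species 1 (B = 3.92).

species 1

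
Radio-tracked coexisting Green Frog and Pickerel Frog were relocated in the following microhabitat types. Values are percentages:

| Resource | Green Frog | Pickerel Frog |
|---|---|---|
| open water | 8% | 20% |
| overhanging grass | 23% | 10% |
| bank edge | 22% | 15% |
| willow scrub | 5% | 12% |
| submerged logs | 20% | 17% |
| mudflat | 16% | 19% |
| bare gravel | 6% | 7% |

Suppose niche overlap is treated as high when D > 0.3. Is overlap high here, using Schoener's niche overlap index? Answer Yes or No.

Convert percentages to proportions (divide by 100).
Σ|p₁ᵢ − p₂ᵢ| = 0.12 + 0.13 + 0.07 + 0.07 + 0.03 + 0.03 + 0.01 = 0.46
D = 1 − ½ × 0.46 = 1 − 0.230 = 0.7700
D = 0.7700 > 0.3 → Yes.

Yes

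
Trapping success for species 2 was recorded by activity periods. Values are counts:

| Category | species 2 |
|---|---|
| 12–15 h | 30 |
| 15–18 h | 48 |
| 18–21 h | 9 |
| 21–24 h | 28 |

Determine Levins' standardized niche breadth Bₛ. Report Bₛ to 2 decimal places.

Proportions for species 2 (n=115): 30/115=0.2609, 48/115=0.4174, 9/115=0.0783, 28/115=0.2435
Σpᵢ² = 0.2609² + 0.4174² + 0.0783² + 0.2435² = 0.068069 + 0.174223 + 0.006131 + 0.059292 = 0.307715
B = 1 / 0.307715 = 3.2498
Bₛ = (B − 1)/(n − 1) = (3.2498 − 1)/(4 − 1) = 2.2498/3 = 0.7499

0.75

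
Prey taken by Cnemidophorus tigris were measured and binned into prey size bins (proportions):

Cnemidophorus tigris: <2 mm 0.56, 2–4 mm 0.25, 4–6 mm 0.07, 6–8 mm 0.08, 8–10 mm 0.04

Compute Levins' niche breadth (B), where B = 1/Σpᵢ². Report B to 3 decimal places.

2.571

Σpᵢ² = 0.56² + 0.25² + 0.07² + 0.08² + 0.04² = 0.3136 + 0.0625 + 0.0049 + 0.0064 + 0.0016 = 0.3890
B = 1 / 0.3890 = 2.57069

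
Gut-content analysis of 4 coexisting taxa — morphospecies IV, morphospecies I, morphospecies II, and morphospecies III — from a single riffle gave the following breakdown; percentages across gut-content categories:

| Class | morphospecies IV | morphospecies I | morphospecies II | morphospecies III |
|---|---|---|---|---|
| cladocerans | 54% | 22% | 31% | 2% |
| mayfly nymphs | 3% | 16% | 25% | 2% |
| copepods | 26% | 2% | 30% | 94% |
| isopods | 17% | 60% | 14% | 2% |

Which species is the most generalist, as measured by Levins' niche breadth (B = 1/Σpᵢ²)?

Convert percentages to proportions (divide by 100).
Σp_IVᵢ² = 0.54² + 0.03² + 0.26² + 0.17² = 0.2916 + 0.0009 + 0.0676 + 0.0289 = 0.3890
B_IV = 1 / 0.3890 = 2.5707
Σp_Iᵢ² = 0.22² + 0.16² + 0.02² + 0.60² = 0.0484 + 0.0256 + 0.0004 + 0.3600 = 0.4344
B_I = 1 / 0.4344 = 2.3020
Σp_IIᵢ² = 0.31² + 0.25² + 0.30² + 0.14² = 0.0961 + 0.0625 + 0.0900 + 0.0196 = 0.2682
B_II = 1 / 0.2682 = 3.7286
Σp_IIIᵢ² = 0.02² + 0.02² + 0.94² + 0.02² = 0.0004 + 0.0004 + 0.8836 + 0.0004 = 0.8848
B_III = 1 / 0.8848 = 1.1302
Highest B → broadest niche (most generalist): morphospecies II (B = 3.73).

morphospecies II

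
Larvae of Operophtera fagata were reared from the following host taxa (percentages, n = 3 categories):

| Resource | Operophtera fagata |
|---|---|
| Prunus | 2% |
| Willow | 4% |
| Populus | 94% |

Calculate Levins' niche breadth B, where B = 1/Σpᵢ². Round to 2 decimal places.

1.13

Convert percentages to proportions (divide by 100).
Σpᵢ² = 0.02² + 0.04² + 0.94² = 0.0004 + 0.0016 + 0.8836 = 0.8856
B = 1 / 0.8856 = 1.1292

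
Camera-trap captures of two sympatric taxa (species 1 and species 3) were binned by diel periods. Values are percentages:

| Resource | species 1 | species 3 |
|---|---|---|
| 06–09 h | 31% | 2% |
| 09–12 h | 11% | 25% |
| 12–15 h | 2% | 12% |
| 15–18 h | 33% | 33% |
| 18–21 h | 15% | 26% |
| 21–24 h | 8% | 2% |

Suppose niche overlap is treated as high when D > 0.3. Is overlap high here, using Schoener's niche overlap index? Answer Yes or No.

Yes

Convert percentages to proportions (divide by 100).
Σ|p₁ᵢ − p₂ᵢ| = 0.29 + 0.14 + 0.10 + 0.00 + 0.11 + 0.06 = 0.70
D = 1 − ½ × 0.70 = 1 − 0.350 = 0.6500
D = 0.6500 > 0.3 → Yes.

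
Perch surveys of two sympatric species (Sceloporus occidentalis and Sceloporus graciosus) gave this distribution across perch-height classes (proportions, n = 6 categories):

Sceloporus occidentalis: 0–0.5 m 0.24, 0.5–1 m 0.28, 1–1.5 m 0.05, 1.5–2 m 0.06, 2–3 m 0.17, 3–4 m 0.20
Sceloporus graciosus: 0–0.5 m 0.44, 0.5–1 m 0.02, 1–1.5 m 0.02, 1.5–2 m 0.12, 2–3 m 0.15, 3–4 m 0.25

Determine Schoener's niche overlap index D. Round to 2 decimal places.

Σ|p₁ᵢ − p₂ᵢ| = 0.20 + 0.26 + 0.03 + 0.06 + 0.02 + 0.05 = 0.62
D = 1 − ½ × 0.62 = 1 − 0.310 = 0.6900

0.69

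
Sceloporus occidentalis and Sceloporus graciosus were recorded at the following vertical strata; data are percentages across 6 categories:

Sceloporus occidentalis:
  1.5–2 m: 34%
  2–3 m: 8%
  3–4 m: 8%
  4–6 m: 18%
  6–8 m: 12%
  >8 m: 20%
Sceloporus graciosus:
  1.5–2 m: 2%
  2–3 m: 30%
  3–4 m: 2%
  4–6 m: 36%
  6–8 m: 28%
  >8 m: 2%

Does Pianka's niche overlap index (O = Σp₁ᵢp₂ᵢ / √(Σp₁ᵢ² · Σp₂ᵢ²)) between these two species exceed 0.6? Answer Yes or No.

Convert percentages to proportions (divide by 100).
Σ p₁ᵢp₂ᵢ = 0.0068 + 0.0240 + 0.0016 + 0.0648 + 0.0336 + 0.0040 = 0.1348
Σp_1ᵢ² = 0.34² + 0.08² + 0.08² + 0.18² + 0.12² + 0.20² = 0.1156 + 0.0064 + 0.0064 + 0.0324 + 0.0144 + 0.0400 = 0.2152
Σp_2ᵢ² = 0.02² + 0.30² + 0.02² + 0.36² + 0.28² + 0.02² = 0.0004 + 0.0900 + 0.0004 + 0.1296 + 0.0784 + 0.0004 = 0.2992
O = 0.1348 / √(0.2152 × 0.2992) = 0.1348 / 0.25375 = 0.5312
O = 0.5312 < 0.6 → No.

No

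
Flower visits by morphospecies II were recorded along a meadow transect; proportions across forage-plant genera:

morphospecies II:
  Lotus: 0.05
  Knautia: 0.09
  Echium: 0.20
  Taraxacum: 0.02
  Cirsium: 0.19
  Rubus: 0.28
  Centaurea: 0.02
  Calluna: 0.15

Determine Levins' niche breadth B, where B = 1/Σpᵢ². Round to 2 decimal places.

Σpᵢ² = 0.05² + 0.09² + 0.20² + 0.02² + 0.19² + 0.28² + 0.02² + 0.15² = 0.0025 + 0.0081 + 0.0400 + 0.0004 + 0.0361 + 0.0784 + 0.0004 + 0.0225 = 0.1884
B = 1 / 0.1884 = 5.3079

5.31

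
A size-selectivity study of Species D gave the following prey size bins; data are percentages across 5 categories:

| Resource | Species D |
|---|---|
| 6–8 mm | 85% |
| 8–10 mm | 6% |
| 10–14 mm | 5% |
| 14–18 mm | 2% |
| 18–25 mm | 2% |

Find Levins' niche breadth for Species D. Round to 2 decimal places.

Convert percentages to proportions (divide by 100).
Σpᵢ² = 0.85² + 0.06² + 0.05² + 0.02² + 0.02² = 0.7225 + 0.0036 + 0.0025 + 0.0004 + 0.0004 = 0.7294
B = 1 / 0.7294 = 1.3710

1.37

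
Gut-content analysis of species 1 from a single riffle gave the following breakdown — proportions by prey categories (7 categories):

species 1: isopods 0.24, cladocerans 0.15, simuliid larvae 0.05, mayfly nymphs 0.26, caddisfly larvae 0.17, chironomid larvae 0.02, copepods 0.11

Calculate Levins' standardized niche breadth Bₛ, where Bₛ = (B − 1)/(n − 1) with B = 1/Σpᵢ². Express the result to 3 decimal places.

Σpᵢ² = 0.24² + 0.15² + 0.05² + 0.26² + 0.17² + 0.02² + 0.11² = 0.0576 + 0.0225 + 0.0025 + 0.0676 + 0.0289 + 0.0004 + 0.0121 = 0.1916
B = 1 / 0.1916 = 5.21921
Bₛ = (B − 1)/(n − 1) = (5.21921 − 1)/(7 − 1) = 4.21921/6 = 0.70320

0.703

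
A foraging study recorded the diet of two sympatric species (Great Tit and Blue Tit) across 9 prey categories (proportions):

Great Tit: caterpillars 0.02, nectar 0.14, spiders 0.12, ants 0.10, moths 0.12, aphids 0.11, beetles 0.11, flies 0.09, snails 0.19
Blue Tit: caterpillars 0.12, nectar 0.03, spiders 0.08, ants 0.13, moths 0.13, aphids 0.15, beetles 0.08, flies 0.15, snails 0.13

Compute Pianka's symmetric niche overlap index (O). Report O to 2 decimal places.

Σ p₁ᵢp₂ᵢ = 0.0024 + 0.0042 + 0.0096 + 0.0130 + 0.0156 + 0.0165 + 0.0088 + 0.0135 + 0.0247 = 0.1083
Σp_1ᵢ² = 0.02² + 0.14² + 0.12² + 0.10² + 0.12² + 0.11² + 0.11² + 0.09² + 0.19² = 0.0004 + 0.0196 + 0.0144 + 0.0100 + 0.0144 + 0.0121 + 0.0121 + 0.0081 + 0.0361 = 0.1272
Σp_2ᵢ² = 0.12² + 0.03² + 0.08² + 0.13² + 0.13² + 0.15² + 0.08² + 0.15² + 0.13² = 0.0144 + 0.0009 + 0.0064 + 0.0169 + 0.0169 + 0.0225 + 0.0064 + 0.0225 + 0.0169 = 0.1238
O = 0.1083 / √(0.1272 × 0.1238) = 0.1083 / 0.12549 = 0.8630

0.86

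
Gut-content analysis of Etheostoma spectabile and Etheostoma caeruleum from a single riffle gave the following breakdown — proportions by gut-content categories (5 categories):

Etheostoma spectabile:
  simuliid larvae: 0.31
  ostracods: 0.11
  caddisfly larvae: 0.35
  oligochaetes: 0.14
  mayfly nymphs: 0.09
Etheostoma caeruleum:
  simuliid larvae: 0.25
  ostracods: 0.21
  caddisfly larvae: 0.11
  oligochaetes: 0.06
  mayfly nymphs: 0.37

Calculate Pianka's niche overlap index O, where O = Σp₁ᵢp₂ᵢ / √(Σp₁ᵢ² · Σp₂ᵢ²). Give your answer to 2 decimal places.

0.70

Σ p₁ᵢp₂ᵢ = 0.0775 + 0.0231 + 0.0385 + 0.0084 + 0.0333 = 0.1808
Σp_1ᵢ² = 0.31² + 0.11² + 0.35² + 0.14² + 0.09² = 0.0961 + 0.0121 + 0.1225 + 0.0196 + 0.0081 = 0.2584
Σp_2ᵢ² = 0.25² + 0.21² + 0.11² + 0.06² + 0.37² = 0.0625 + 0.0441 + 0.0121 + 0.0036 + 0.1369 = 0.2592
O = 0.1808 / √(0.2584 × 0.2592) = 0.1808 / 0.25880 = 0.6986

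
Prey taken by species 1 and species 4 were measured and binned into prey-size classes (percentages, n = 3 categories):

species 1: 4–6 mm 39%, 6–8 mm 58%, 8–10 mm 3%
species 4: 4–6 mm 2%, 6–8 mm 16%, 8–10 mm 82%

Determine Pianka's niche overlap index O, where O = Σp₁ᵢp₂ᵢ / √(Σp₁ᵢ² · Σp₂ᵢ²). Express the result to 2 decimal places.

Convert percentages to proportions (divide by 100).
Σ p₁ᵢp₂ᵢ = 0.0078 + 0.0928 + 0.0246 = 0.1252
Σp_1ᵢ² = 0.39² + 0.58² + 0.03² = 0.1521 + 0.3364 + 0.0009 = 0.4894
Σp_2ᵢ² = 0.02² + 0.16² + 0.82² = 0.0004 + 0.0256 + 0.6724 = 0.6984
O = 0.1252 / √(0.4894 × 0.6984) = 0.1252 / 0.58463 = 0.2142

0.21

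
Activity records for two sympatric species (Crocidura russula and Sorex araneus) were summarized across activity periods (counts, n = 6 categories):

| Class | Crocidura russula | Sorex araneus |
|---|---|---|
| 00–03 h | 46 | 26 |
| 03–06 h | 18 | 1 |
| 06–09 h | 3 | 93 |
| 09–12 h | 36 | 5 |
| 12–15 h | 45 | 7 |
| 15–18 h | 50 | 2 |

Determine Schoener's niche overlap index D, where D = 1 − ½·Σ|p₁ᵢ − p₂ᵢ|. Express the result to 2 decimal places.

0.32

Proportions for Crocidura russula (n=198): 46/198=0.2323, 18/198=0.0909, 3/198=0.0152, 36/198=0.1818, 45/198=0.2273, 50/198=0.2525
Proportions for Sorex araneus (n=134): 26/134=0.1940, 1/134=0.0075, 93/134=0.6940, 5/134=0.0373, 7/134=0.0522, 2/134=0.0149
Σ|p₁ᵢ − p₂ᵢ| = 0.0383 + 0.0834 + 0.6788 + 0.1445 + 0.1751 + 0.2376 = 1.3577
D = 1 − ½ × 1.3577 = 1 − 0.67885 = 0.32115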